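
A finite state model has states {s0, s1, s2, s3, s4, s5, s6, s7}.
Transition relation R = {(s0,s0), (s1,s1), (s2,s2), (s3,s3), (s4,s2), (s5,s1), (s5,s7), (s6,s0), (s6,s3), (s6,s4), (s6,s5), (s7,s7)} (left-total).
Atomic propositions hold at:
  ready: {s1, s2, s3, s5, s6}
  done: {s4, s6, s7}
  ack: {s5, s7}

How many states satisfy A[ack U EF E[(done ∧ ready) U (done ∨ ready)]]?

7

Sat(done ∧ ready) = {s6}
Sat(done ∨ ready) = {s1, s2, s3, s4, s5, s6, s7}
E[(done ∧ ready) U (done ∨ ready)]: least fixpoint, start Z0 = Sat((done ∨ ready)) = {s1, s2, s3, s4, s5, s6, s7}, add states in Sat(done ∧ ready) with some successor in Z. Already a fixed point.
Sat(E[(done ∧ ready) U (done ∨ ready)]) = {s1, s2, s3, s4, s5, s6, s7}
EF E[(done ∧ ready) U (done ∨ ready)]: least fixpoint, start Z0 = {s1, s2, s3, s4, s5, s6, s7}, add states with some successor in Z. Already a fixed point.
Sat(EF E[(done ∧ ready) U (done ∨ ready)]) = {s1, s2, s3, s4, s5, s6, s7}
A[ack U EF E[(done ∧ ready) U (done ∨ ready)]]: least fixpoint, start Z0 = Sat(EF E[(done ∧ ready) U (done ∨ ready)]) = {s1, s2, s3, s4, s5, s6, s7}, add states in Sat(ack) with every successor in Z. Already a fixed point.
Sat(A[ack U EF E[(done ∧ ready) U (done ∨ ready)]]) = {s1, s2, s3, s4, s5, s6, s7}
|Sat(A[ack U EF E[(done ∧ ready) U (done ∨ ready)]])| = |{s1, s2, s3, s4, s5, s6, s7}| = 7.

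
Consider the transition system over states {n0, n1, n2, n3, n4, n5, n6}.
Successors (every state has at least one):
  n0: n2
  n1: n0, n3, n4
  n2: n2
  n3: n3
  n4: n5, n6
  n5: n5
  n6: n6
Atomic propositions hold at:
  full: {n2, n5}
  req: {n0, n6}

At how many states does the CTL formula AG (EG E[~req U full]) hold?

Sat(~req) = {n1, n2, n3, n4, n5}
E[~req U full]: least fixpoint, start Z0 = Sat(full) = {n2, n5}, add states in Sat(~req) with some successor in Z. Z1 = {n2, n4, n5}; Z2 = {n1, n2, n4, n5}; fixed.
Sat(E[~req U full]) = {n1, n2, n4, n5}
EG E[~req U full]: greatest fixpoint, start Z0 = {n1, n2, n4, n5}, keep only states in Sat with some successor in Z. Already a fixed point.
Sat(EG E[~req U full]) = {n1, n2, n4, n5}
AG (EG E[~req U full]): greatest fixpoint, start Z0 = {n1, n2, n4, n5}, keep only states in Sat with every successor in Z. Z1 = {n2, n5}; fixed.
Sat(AG (EG E[~req U full])) = {n2, n5}
|Sat(AG (EG E[~req U full]))| = |{n2, n5}| = 2.

2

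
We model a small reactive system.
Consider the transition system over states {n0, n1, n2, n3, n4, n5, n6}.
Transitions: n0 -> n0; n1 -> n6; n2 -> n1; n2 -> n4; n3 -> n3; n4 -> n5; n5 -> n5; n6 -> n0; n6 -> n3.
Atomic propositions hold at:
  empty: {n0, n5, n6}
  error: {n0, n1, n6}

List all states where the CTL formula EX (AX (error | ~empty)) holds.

Sat(~empty) = {n1, n2, n3, n4}
Sat(error | ~empty) = {n0, n1, n2, n3, n4, n6}
Sat(AX (error | ~empty)) = {s : every successor in {n0, n1, n2, n3, n4, n6}} = {n0, n1, n2, n3, n6}
Sat(EX (AX (error | ~empty))) = {s : some successor in {n0, n1, n2, n3, n6}} = {n0, n1, n2, n3, n6}

{n0, n1, n2, n3, n6}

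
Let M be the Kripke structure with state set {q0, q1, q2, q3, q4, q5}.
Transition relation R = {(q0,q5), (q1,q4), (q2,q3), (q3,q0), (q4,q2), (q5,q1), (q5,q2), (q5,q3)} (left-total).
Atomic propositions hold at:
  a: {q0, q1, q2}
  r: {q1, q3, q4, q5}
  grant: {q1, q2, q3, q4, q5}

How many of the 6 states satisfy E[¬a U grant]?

Sat(¬a) = {q3, q4, q5}
E[¬a U grant]: least fixpoint, start Z0 = Sat(grant) = {q1, q2, q3, q4, q5}, add states in Sat(¬a) with some successor in Z. Already a fixed point.
Sat(E[¬a U grant]) = {q1, q2, q3, q4, q5}
|Sat(E[¬a U grant])| = |{q1, q2, q3, q4, q5}| = 5.

5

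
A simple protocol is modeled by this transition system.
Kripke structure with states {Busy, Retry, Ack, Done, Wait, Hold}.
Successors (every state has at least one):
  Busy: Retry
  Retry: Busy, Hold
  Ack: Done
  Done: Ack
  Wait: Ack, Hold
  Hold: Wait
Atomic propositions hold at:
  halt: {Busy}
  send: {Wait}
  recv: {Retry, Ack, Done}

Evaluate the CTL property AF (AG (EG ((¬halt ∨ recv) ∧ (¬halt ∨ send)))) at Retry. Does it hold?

Sat(¬halt) = {Retry, Ack, Done, Wait, Hold}
Sat(¬halt ∨ recv) = {Retry, Ack, Done, Wait, Hold}
Sat(¬halt ∨ send) = {Retry, Ack, Done, Wait, Hold}
Sat((¬halt ∨ recv) ∧ (¬halt ∨ send)) = {Retry, Ack, Done, Wait, Hold}
EG ((¬halt ∨ recv) ∧ (¬halt ∨ send)): greatest fixpoint, start Z0 = {Retry, Ack, Done, Wait, Hold}, keep only states in Sat with some successor in Z. Already a fixed point.
Sat(EG ((¬halt ∨ recv) ∧ (¬halt ∨ send))) = {Retry, Ack, Done, Wait, Hold}
AG (EG ((¬halt ∨ recv) ∧ (¬halt ∨ send))): greatest fixpoint, start Z0 = {Retry, Ack, Done, Wait, Hold}, keep only states in Sat with every successor in Z. Z1 = {Ack, Done, Wait, Hold}; fixed.
Sat(AG (EG ((¬halt ∨ recv) ∧ (¬halt ∨ send)))) = {Ack, Done, Wait, Hold}
AF (AG (EG ((¬halt ∨ recv) ∧ (¬halt ∨ send)))): least fixpoint, start Z0 = {Ack, Done, Wait, Hold}, add states with every successor in Z. Already a fixed point.
Sat(AF (AG (EG ((¬halt ∨ recv) ∧ (¬halt ∨ send))))) = {Ack, Done, Wait, Hold}
Retry ∉ Sat(AF (AG (EG ((¬halt ∨ recv) ∧ (¬halt ∨ send))))) = {Ack, Done, Wait, Hold}, so the formula does not hold at Retry.

No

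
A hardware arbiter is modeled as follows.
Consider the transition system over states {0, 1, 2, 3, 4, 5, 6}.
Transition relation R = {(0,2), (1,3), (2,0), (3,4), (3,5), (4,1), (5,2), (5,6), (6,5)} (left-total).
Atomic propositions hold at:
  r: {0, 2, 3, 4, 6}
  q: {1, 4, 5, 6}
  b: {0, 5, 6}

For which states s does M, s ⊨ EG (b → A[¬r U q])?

Sat(¬r) = {1, 5}
A[¬r U q]: least fixpoint, start Z0 = Sat(q) = {1, 4, 5, 6}, add states in Sat(¬r) with every successor in Z. Already a fixed point.
Sat(A[¬r U q]) = {1, 4, 5, 6}
Sat(b → A[¬r U q]) = {1, 2, 3, 4, 5, 6}
EG (b → A[¬r U q]): greatest fixpoint, start Z0 = {1, 2, 3, 4, 5, 6}, keep only states in Sat with some successor in Z. Z1 = {1, 3, 4, 5, 6}; fixed.
Sat(EG (b → A[¬r U q])) = {1, 3, 4, 5, 6}

{1, 3, 4, 5, 6}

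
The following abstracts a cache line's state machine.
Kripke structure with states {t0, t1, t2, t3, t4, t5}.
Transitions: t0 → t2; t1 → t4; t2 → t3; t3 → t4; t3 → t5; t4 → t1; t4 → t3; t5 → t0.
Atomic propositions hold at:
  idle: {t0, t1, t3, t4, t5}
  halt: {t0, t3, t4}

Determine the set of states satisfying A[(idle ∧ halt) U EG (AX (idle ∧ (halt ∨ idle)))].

{t0, t1, t2, t3, t4}

Sat(idle ∧ halt) = {t0, t3, t4}
Sat(halt ∨ idle) = {t0, t1, t3, t4, t5}
Sat(idle ∧ (halt ∨ idle)) = {t0, t1, t3, t4, t5}
Sat(AX (idle ∧ (halt ∨ idle))) = {s : every successor in {t0, t1, t3, t4, t5}} = {t1, t2, t3, t4, t5}
EG (AX (idle ∧ (halt ∨ idle))): greatest fixpoint, start Z0 = {t1, t2, t3, t4, t5}, keep only states in Sat with some successor in Z. Z1 = {t1, t2, t3, t4}; fixed.
Sat(EG (AX (idle ∧ (halt ∨ idle)))) = {t1, t2, t3, t4}
A[(idle ∧ halt) U EG (AX (idle ∧ (halt ∨ idle)))]: least fixpoint, start Z0 = Sat(EG (AX (idle ∧ (halt ∨ idle)))) = {t1, t2, t3, t4}, add states in Sat(idle ∧ halt) with every successor in Z. Z1 = {t0, t1, t2, t3, t4}; fixed.
Sat(A[(idle ∧ halt) U EG (AX (idle ∧ (halt ∨ idle)))]) = {t0, t1, t2, t3, t4}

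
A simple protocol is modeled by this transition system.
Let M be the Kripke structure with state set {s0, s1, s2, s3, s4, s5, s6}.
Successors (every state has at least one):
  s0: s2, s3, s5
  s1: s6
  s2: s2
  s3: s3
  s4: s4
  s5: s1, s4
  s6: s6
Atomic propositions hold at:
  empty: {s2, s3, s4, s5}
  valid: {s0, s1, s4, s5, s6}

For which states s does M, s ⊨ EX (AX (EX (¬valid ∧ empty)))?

{s0, s2, s3}

Sat(¬valid) = {s2, s3}
Sat(¬valid ∧ empty) = {s2, s3}
Sat(EX (¬valid ∧ empty)) = {s : some successor in {s2, s3}} = {s0, s2, s3}
Sat(AX (EX (¬valid ∧ empty))) = {s : every successor in {s0, s2, s3}} = {s2, s3}
Sat(EX (AX (EX (¬valid ∧ empty)))) = {s : some successor in {s2, s3}} = {s0, s2, s3}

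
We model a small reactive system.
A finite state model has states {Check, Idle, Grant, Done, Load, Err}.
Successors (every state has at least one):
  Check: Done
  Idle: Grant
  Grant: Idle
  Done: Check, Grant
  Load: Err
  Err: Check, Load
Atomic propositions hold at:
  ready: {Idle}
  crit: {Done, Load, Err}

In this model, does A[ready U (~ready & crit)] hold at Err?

Sat(~ready) = {Check, Grant, Done, Load, Err}
Sat(~ready & crit) = {Done, Load, Err}
A[ready U (~ready & crit)]: least fixpoint, start Z0 = Sat((~ready & crit)) = {Done, Load, Err}, add states in Sat(ready) with every successor in Z. Already a fixed point.
Sat(A[ready U (~ready & crit)]) = {Done, Load, Err}
Err ∈ Sat(A[ready U (~ready & crit)]) = {Done, Load, Err}, so the formula holds at Err.

Yes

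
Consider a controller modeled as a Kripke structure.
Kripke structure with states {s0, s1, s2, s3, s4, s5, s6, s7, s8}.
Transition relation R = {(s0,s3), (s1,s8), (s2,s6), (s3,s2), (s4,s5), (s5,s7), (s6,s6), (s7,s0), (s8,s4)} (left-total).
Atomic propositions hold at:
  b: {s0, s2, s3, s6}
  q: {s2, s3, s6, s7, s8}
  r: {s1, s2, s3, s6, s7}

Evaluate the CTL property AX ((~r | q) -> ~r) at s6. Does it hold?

Sat(~r) = {s0, s4, s5, s8}
Sat(~r | q) = {s0, s2, s3, s4, s5, s6, s7, s8}
Sat((~r | q) -> ~r) = {s0, s1, s4, s5, s8}
Sat(AX ((~r | q) -> ~r)) = {s : every successor in {s0, s1, s4, s5, s8}} = {s1, s4, s7, s8}
s6 ∉ Sat(AX ((~r | q) -> ~r)) = {s1, s4, s7, s8}, so the formula does not hold at s6.

No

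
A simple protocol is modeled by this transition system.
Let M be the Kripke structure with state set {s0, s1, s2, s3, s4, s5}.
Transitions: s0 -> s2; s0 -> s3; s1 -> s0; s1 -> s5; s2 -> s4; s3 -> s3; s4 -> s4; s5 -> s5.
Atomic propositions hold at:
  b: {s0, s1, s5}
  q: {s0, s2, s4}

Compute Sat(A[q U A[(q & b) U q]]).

Sat(q & b) = {s0}
A[(q & b) U q]: least fixpoint, start Z0 = Sat(q) = {s0, s2, s4}, add states in Sat(q & b) with every successor in Z. Already a fixed point.
Sat(A[(q & b) U q]) = {s0, s2, s4}
A[q U A[(q & b) U q]]: least fixpoint, start Z0 = Sat(A[(q & b) U q]) = {s0, s2, s4}, add states in Sat(q) with every successor in Z. Already a fixed point.
Sat(A[q U A[(q & b) U q]]) = {s0, s2, s4}

{s0, s2, s4}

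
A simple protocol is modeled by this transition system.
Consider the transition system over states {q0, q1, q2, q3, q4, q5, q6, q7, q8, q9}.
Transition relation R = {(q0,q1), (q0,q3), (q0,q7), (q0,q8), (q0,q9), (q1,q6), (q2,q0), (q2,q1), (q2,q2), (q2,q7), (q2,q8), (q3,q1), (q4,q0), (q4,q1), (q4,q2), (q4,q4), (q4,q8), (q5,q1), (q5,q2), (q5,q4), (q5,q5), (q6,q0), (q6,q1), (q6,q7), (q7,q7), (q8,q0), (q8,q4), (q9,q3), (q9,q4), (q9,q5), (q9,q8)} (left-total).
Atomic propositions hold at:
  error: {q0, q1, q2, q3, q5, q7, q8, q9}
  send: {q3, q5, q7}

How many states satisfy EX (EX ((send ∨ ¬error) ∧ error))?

9

Sat(¬error) = {q4, q6}
Sat(send ∨ ¬error) = {q3, q4, q5, q6, q7}
Sat((send ∨ ¬error) ∧ error) = {q3, q5, q7}
Sat(EX ((send ∨ ¬error) ∧ error)) = {s : some successor in {q3, q5, q7}} = {q0, q2, q5, q6, q7, q9}
Sat(EX (EX ((send ∨ ¬error) ∧ error))) = {s : some successor in {q0, q2, q5, q6, q7, q9}} = {q0, q1, q2, q4, q5, q6, q7, q8, q9}
|Sat(EX (EX ((send ∨ ¬error) ∧ error)))| = |{q0, q1, q2, q4, q5, q6, q7, q8, q9}| = 9.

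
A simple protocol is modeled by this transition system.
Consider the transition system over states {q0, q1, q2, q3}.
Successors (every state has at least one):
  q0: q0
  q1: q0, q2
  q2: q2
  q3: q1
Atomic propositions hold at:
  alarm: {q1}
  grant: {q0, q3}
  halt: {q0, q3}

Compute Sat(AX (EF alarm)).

EF alarm: least fixpoint, start Z0 = {q1}, add states with some successor in Z. Z1 = {q1, q3}; fixed.
Sat(EF alarm) = {q1, q3}
Sat(AX (EF alarm)) = {s : every successor in {q1, q3}} = {q3}

{q3}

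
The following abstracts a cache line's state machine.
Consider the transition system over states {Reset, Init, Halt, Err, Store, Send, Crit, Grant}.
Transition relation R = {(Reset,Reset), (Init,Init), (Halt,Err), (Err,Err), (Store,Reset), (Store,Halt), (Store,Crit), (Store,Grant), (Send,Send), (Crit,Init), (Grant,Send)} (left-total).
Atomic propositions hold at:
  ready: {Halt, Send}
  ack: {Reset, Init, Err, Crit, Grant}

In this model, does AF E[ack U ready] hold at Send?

E[ack U ready]: least fixpoint, start Z0 = Sat(ready) = {Halt, Send}, add states in Sat(ack) with some successor in Z. Z1 = {Halt, Send, Grant}; fixed.
Sat(E[ack U ready]) = {Halt, Send, Grant}
AF E[ack U ready]: least fixpoint, start Z0 = {Halt, Send, Grant}, add states with every successor in Z. Already a fixed point.
Sat(AF E[ack U ready]) = {Halt, Send, Grant}
Send ∈ Sat(AF E[ack U ready]) = {Halt, Send, Grant}, so the formula holds at Send.

Yes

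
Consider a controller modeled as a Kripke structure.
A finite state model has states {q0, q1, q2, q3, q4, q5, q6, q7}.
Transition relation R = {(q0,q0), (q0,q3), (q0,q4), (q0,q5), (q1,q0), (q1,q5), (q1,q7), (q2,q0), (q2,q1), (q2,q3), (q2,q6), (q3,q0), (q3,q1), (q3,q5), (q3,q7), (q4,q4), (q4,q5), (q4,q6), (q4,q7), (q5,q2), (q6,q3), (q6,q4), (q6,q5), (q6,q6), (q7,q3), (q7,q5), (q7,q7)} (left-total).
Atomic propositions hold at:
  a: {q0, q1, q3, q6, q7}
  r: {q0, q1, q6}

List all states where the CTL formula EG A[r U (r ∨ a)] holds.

{q0, q1, q3, q6, q7}

Sat(r ∨ a) = {q0, q1, q3, q6, q7}
A[r U (r ∨ a)]: least fixpoint, start Z0 = Sat((r ∨ a)) = {q0, q1, q3, q6, q7}, add states in Sat(r) with every successor in Z. Already a fixed point.
Sat(A[r U (r ∨ a)]) = {q0, q1, q3, q6, q7}
EG A[r U (r ∨ a)]: greatest fixpoint, start Z0 = {q0, q1, q3, q6, q7}, keep only states in Sat with some successor in Z. Already a fixed point.
Sat(EG A[r U (r ∨ a)]) = {q0, q1, q3, q6, q7}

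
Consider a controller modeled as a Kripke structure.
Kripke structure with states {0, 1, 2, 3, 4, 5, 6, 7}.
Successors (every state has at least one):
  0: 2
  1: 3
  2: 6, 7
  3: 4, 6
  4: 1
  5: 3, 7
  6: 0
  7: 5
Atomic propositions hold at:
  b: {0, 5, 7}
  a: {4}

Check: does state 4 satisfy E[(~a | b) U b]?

Sat(~a) = {0, 1, 2, 3, 5, 6, 7}
Sat(~a | b) = {0, 1, 2, 3, 5, 6, 7}
E[(~a | b) U b]: least fixpoint, start Z0 = Sat(b) = {0, 5, 7}, add states in Sat(~a | b) with some successor in Z. Z1 = {0, 2, 5, 6, 7}; Z2 = {0, 2, 3, 5, 6, 7}; Z3 = {0, 1, 2, 3, 5, 6, 7}; fixed.
Sat(E[(~a | b) U b]) = {0, 1, 2, 3, 5, 6, 7}
4 ∉ Sat(E[(~a | b) U b]) = {0, 1, 2, 3, 5, 6, 7}, so the formula does not hold at 4.

No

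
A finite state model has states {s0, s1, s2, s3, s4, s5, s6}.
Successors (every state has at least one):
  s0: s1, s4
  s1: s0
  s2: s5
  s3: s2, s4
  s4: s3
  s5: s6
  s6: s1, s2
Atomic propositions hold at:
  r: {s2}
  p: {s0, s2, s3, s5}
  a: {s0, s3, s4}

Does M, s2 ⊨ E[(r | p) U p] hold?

Yes

Sat(r | p) = {s0, s2, s3, s5}
E[(r | p) U p]: least fixpoint, start Z0 = Sat(p) = {s0, s2, s3, s5}, add states in Sat(r | p) with some successor in Z. Already a fixed point.
Sat(E[(r | p) U p]) = {s0, s2, s3, s5}
s2 ∈ Sat(E[(r | p) U p]) = {s0, s2, s3, s5}, so the formula holds at s2.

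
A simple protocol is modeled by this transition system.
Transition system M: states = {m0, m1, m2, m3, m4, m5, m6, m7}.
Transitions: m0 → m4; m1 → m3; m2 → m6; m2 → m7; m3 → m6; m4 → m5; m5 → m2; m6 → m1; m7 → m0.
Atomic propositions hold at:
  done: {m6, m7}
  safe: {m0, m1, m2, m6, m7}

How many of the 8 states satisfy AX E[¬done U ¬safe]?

5

Sat(¬done) = {m0, m1, m2, m3, m4, m5}
Sat(¬safe) = {m3, m4, m5}
E[¬done U ¬safe]: least fixpoint, start Z0 = Sat(¬safe) = {m3, m4, m5}, add states in Sat(¬done) with some successor in Z. Z1 = {m0, m1, m3, m4, m5}; fixed.
Sat(E[¬done U ¬safe]) = {m0, m1, m3, m4, m5}
Sat(AX E[¬done U ¬safe]) = {s : every successor in {m0, m1, m3, m4, m5}} = {m0, m1, m4, m6, m7}
|Sat(AX E[¬done U ¬safe])| = |{m0, m1, m4, m6, m7}| = 5.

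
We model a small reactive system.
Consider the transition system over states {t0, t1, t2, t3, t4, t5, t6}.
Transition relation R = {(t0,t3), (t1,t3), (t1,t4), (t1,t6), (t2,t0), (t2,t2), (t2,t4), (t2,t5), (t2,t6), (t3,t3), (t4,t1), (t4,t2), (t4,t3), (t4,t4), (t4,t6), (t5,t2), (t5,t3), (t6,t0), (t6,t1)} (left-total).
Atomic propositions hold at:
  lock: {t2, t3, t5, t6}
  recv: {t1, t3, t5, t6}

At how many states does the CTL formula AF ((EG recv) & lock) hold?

4

EG recv: greatest fixpoint, start Z0 = {t1, t3, t5, t6}, keep only states in Sat with some successor in Z. Already a fixed point.
Sat(EG recv) = {t1, t3, t5, t6}
Sat((EG recv) & lock) = {t3, t5, t6}
AF ((EG recv) & lock): least fixpoint, start Z0 = {t3, t5, t6}, add states with every successor in Z. Z1 = {t0, t3, t5, t6}; fixed.
Sat(AF ((EG recv) & lock)) = {t0, t3, t5, t6}
|Sat(AF ((EG recv) & lock))| = |{t0, t3, t5, t6}| = 4.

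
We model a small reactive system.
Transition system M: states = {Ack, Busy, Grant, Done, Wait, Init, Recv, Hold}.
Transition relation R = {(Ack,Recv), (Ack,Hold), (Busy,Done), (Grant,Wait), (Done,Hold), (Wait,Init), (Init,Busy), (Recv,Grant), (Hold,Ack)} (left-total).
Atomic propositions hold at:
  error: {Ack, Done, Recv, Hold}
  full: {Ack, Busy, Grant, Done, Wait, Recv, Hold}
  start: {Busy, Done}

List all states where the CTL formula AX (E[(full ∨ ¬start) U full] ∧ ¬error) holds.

Sat(¬start) = {Ack, Grant, Wait, Init, Recv, Hold}
Sat(full ∨ ¬start) = {Ack, Busy, Grant, Done, Wait, Init, Recv, Hold}
E[(full ∨ ¬start) U full]: least fixpoint, start Z0 = Sat(full) = {Ack, Busy, Grant, Done, Wait, Recv, Hold}, add states in Sat(full ∨ ¬start) with some successor in Z. Z1 = {Ack, Busy, Grant, Done, Wait, Init, Recv, Hold}; fixed.
Sat(E[(full ∨ ¬start) U full]) = {Ack, Busy, Grant, Done, Wait, Init, Recv, Hold}
Sat(¬error) = {Busy, Grant, Wait, Init}
Sat(E[(full ∨ ¬start) U full] ∧ ¬error) = {Busy, Grant, Wait, Init}
Sat(AX (E[(full ∨ ¬start) U full] ∧ ¬error)) = {s : every successor in {Busy, Grant, Wait, Init}} = {Grant, Wait, Init, Recv}

{Grant, Wait, Init, Recv}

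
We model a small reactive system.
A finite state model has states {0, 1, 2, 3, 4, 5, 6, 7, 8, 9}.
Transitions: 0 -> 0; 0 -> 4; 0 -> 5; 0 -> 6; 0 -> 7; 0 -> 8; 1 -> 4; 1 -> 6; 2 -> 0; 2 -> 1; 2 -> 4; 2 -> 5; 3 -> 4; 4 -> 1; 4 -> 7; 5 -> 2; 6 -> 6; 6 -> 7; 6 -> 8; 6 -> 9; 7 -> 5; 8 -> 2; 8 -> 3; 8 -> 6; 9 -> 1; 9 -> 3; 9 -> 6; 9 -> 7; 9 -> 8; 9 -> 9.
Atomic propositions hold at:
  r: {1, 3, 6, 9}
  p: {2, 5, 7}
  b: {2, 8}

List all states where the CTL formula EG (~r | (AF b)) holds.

{0, 2, 4, 5, 7, 8}

Sat(~r) = {0, 2, 4, 5, 7, 8}
AF b: least fixpoint, start Z0 = {2, 8}, add states with every successor in Z. Z1 = {2, 5, 8}; Z2 = {2, 5, 7, 8}; fixed.
Sat(AF b) = {2, 5, 7, 8}
Sat(~r | (AF b)) = {0, 2, 4, 5, 7, 8}
EG (~r | (AF b)): greatest fixpoint, start Z0 = {0, 2, 4, 5, 7, 8}, keep only states in Sat with some successor in Z. Already a fixed point.
Sat(EG (~r | (AF b))) = {0, 2, 4, 5, 7, 8}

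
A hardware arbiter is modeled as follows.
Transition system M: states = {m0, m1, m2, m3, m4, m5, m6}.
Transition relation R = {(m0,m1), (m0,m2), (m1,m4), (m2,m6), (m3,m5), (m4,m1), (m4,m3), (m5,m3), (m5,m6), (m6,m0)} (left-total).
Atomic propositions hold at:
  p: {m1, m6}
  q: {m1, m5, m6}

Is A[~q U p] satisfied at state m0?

Sat(~q) = {m0, m2, m3, m4}
A[~q U p]: least fixpoint, start Z0 = Sat(p) = {m1, m6}, add states in Sat(~q) with every successor in Z. Z1 = {m1, m2, m6}; Z2 = {m0, m1, m2, m6}; fixed.
Sat(A[~q U p]) = {m0, m1, m2, m6}
m0 ∈ Sat(A[~q U p]) = {m0, m1, m2, m6}, so the formula holds at m0.

Yes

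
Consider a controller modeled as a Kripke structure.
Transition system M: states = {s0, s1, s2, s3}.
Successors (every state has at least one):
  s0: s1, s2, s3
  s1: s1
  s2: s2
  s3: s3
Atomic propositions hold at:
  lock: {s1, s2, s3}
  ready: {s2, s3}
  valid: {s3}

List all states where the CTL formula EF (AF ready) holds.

AF ready: least fixpoint, start Z0 = {s2, s3}, add states with every successor in Z. Already a fixed point.
Sat(AF ready) = {s2, s3}
EF (AF ready): least fixpoint, start Z0 = {s2, s3}, add states with some successor in Z. Z1 = {s0, s2, s3}; fixed.
Sat(EF (AF ready)) = {s0, s2, s3}

{s0, s2, s3}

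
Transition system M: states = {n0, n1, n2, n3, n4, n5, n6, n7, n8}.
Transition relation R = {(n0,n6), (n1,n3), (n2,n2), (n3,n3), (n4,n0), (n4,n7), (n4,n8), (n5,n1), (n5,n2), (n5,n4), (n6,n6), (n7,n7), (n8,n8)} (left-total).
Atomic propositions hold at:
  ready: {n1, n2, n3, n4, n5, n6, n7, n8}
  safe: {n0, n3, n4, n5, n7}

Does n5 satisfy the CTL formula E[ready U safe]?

Yes

E[ready U safe]: least fixpoint, start Z0 = Sat(safe) = {n0, n3, n4, n5, n7}, add states in Sat(ready) with some successor in Z. Z1 = {n0, n1, n3, n4, n5, n7}; fixed.
Sat(E[ready U safe]) = {n0, n1, n3, n4, n5, n7}
n5 ∈ Sat(E[ready U safe]) = {n0, n1, n3, n4, n5, n7}, so the formula holds at n5.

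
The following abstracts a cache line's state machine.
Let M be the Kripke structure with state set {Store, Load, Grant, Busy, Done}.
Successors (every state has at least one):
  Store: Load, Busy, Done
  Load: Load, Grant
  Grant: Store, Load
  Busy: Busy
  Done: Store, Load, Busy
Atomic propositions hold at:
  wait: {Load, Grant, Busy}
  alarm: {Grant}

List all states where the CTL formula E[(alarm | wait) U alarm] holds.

Sat(alarm | wait) = {Load, Grant, Busy}
E[(alarm | wait) U alarm]: least fixpoint, start Z0 = Sat(alarm) = {Grant}, add states in Sat(alarm | wait) with some successor in Z. Z1 = {Load, Grant}; fixed.
Sat(E[(alarm | wait) U alarm]) = {Load, Grant}

{Load, Grant}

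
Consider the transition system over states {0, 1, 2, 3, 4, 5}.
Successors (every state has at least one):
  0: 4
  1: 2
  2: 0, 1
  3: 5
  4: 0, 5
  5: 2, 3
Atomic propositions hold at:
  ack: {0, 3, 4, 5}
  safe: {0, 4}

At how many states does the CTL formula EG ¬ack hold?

2

Sat(¬ack) = {1, 2}
EG ¬ack: greatest fixpoint, start Z0 = {1, 2}, keep only states in Sat with some successor in Z. Already a fixed point.
Sat(EG ¬ack) = {1, 2}
|Sat(EG ¬ack)| = |{1, 2}| = 2.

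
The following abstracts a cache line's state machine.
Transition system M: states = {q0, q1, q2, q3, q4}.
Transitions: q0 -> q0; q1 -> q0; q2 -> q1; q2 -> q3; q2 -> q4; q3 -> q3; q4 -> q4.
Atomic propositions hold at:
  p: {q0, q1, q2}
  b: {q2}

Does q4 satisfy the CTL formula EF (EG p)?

EG p: greatest fixpoint, start Z0 = {q0, q1, q2}, keep only states in Sat with some successor in Z. Already a fixed point.
Sat(EG p) = {q0, q1, q2}
EF (EG p): least fixpoint, start Z0 = {q0, q1, q2}, add states with some successor in Z. Already a fixed point.
Sat(EF (EG p)) = {q0, q1, q2}
q4 ∉ Sat(EF (EG p)) = {q0, q1, q2}, so the formula does not hold at q4.

No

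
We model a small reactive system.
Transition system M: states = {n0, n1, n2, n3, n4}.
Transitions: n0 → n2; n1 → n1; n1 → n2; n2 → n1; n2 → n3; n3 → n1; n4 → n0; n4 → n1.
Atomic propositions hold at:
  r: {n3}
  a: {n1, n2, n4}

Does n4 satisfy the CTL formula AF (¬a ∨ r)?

Sat(¬a) = {n0, n3}
Sat(¬a ∨ r) = {n0, n3}
AF (¬a ∨ r): least fixpoint, start Z0 = {n0, n3}, add states with every successor in Z. Already a fixed point.
Sat(AF (¬a ∨ r)) = {n0, n3}
n4 ∉ Sat(AF (¬a ∨ r)) = {n0, n3}, so the formula does not hold at n4.

No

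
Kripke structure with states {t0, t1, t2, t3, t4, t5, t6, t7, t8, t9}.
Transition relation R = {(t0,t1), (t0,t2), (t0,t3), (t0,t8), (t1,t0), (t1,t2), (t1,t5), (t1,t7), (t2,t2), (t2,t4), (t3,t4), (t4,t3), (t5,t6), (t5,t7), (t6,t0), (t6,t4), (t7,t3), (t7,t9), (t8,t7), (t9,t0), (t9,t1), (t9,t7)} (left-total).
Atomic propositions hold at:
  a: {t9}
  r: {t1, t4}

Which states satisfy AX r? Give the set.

Sat(AX r) = {s : every successor in {t1, t4}} = {t3}

{t3}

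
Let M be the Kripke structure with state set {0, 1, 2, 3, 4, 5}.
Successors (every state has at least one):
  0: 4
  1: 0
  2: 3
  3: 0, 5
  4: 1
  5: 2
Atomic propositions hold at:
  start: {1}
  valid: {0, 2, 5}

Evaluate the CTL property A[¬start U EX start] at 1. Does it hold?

Sat(¬start) = {0, 2, 3, 4, 5}
Sat(EX start) = {s : some successor in {1}} = {4}
A[¬start U EX start]: least fixpoint, start Z0 = Sat(EX start) = {4}, add states in Sat(¬start) with every successor in Z. Z1 = {0, 4}; fixed.
Sat(A[¬start U EX start]) = {0, 4}
1 ∉ Sat(A[¬start U EX start]) = {0, 4}, so the formula does not hold at 1.

No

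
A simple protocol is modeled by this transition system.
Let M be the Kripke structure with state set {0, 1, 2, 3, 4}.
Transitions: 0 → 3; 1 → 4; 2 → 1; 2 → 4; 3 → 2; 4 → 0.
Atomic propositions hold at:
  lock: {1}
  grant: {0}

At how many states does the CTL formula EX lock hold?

Sat(EX lock) = {s : some successor in {1}} = {2}
|Sat(EX lock)| = |{2}| = 1.

1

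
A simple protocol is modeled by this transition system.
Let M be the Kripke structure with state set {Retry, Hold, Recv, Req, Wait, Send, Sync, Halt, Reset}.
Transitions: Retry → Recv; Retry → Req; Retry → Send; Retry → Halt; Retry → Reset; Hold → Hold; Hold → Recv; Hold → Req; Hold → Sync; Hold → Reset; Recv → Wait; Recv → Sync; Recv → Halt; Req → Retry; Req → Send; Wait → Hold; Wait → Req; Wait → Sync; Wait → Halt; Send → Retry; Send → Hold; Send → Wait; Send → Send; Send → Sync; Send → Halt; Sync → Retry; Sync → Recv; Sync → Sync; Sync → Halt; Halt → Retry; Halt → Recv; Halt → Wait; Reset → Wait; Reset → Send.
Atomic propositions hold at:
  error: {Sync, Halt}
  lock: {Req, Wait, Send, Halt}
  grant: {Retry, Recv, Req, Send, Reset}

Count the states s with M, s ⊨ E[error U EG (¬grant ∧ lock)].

3

Sat(¬grant) = {Hold, Wait, Sync, Halt}
Sat(¬grant ∧ lock) = {Wait, Halt}
EG (¬grant ∧ lock): greatest fixpoint, start Z0 = {Wait, Halt}, keep only states in Sat with some successor in Z. Already a fixed point.
Sat(EG (¬grant ∧ lock)) = {Wait, Halt}
E[error U EG (¬grant ∧ lock)]: least fixpoint, start Z0 = Sat(EG (¬grant ∧ lock)) = {Wait, Halt}, add states in Sat(error) with some successor in Z. Z1 = {Wait, Sync, Halt}; fixed.
Sat(E[error U EG (¬grant ∧ lock)]) = {Wait, Sync, Halt}
|Sat(E[error U EG (¬grant ∧ lock)])| = |{Wait, Sync, Halt}| = 3.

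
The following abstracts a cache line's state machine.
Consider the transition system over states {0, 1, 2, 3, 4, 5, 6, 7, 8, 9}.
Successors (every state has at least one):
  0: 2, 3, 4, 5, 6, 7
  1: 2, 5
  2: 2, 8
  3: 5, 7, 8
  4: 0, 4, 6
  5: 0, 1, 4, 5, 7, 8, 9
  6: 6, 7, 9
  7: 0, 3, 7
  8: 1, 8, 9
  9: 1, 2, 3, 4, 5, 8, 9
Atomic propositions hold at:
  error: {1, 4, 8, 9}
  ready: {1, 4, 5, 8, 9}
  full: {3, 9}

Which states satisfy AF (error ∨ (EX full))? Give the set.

{0, 1, 3, 4, 5, 6, 7, 8, 9}

Sat(EX full) = {s : some successor in {3, 9}} = {0, 5, 6, 7, 8, 9}
Sat(error ∨ (EX full)) = {0, 1, 4, 5, 6, 7, 8, 9}
AF (error ∨ (EX full)): least fixpoint, start Z0 = {0, 1, 4, 5, 6, 7, 8, 9}, add states with every successor in Z. Z1 = {0, 1, 3, 4, 5, 6, 7, 8, 9}; fixed.
Sat(AF (error ∨ (EX full))) = {0, 1, 3, 4, 5, 6, 7, 8, 9}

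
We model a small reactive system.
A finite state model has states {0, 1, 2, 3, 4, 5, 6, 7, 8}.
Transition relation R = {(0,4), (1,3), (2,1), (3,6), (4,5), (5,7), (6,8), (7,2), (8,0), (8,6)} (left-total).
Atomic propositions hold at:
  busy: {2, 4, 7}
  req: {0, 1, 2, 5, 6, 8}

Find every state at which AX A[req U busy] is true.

A[req U busy]: least fixpoint, start Z0 = Sat(busy) = {2, 4, 7}, add states in Sat(req) with every successor in Z. Z1 = {0, 2, 4, 5, 7}; fixed.
Sat(A[req U busy]) = {0, 2, 4, 5, 7}
Sat(AX A[req U busy]) = {s : every successor in {0, 2, 4, 5, 7}} = {0, 4, 5, 7}

{0, 4, 5, 7}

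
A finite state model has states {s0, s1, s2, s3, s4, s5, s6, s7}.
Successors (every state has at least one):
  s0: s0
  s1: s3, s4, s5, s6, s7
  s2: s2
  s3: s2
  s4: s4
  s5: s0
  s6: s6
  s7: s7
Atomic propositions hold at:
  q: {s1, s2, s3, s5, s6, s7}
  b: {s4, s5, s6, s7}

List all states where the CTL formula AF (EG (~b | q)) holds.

{s0, s1, s2, s3, s5, s6, s7}

Sat(~b) = {s0, s1, s2, s3}
Sat(~b | q) = {s0, s1, s2, s3, s5, s6, s7}
EG (~b | q): greatest fixpoint, start Z0 = {s0, s1, s2, s3, s5, s6, s7}, keep only states in Sat with some successor in Z. Already a fixed point.
Sat(EG (~b | q)) = {s0, s1, s2, s3, s5, s6, s7}
AF (EG (~b | q)): least fixpoint, start Z0 = {s0, s1, s2, s3, s5, s6, s7}, add states with every successor in Z. Already a fixed point.
Sat(AF (EG (~b | q))) = {s0, s1, s2, s3, s5, s6, s7}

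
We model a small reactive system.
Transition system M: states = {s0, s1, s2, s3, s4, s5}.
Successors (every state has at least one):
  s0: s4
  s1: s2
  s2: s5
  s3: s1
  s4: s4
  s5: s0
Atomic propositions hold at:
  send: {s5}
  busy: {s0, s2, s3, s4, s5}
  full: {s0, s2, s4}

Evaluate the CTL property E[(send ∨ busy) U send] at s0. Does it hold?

No

Sat(send ∨ busy) = {s0, s2, s3, s4, s5}
E[(send ∨ busy) U send]: least fixpoint, start Z0 = Sat(send) = {s5}, add states in Sat(send ∨ busy) with some successor in Z. Z1 = {s2, s5}; fixed.
Sat(E[(send ∨ busy) U send]) = {s2, s5}
s0 ∉ Sat(E[(send ∨ busy) U send]) = {s2, s5}, so the formula does not hold at s0.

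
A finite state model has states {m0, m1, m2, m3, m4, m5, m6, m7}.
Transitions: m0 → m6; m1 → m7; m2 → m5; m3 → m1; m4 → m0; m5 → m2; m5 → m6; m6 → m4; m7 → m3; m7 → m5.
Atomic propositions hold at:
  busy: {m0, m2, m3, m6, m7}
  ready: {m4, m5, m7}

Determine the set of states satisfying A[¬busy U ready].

Sat(¬busy) = {m1, m4, m5}
A[¬busy U ready]: least fixpoint, start Z0 = Sat(ready) = {m4, m5, m7}, add states in Sat(¬busy) with every successor in Z. Z1 = {m1, m4, m5, m7}; fixed.
Sat(A[¬busy U ready]) = {m1, m4, m5, m7}

{m1, m4, m5, m7}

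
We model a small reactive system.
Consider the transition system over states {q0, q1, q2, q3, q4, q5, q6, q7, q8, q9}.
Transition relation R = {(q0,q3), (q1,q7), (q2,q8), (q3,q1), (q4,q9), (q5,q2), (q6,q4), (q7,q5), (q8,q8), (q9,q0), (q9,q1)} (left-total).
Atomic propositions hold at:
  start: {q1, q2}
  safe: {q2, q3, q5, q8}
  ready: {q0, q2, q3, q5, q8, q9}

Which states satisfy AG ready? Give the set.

AG ready: greatest fixpoint, start Z0 = {q0, q2, q3, q5, q8, q9}, keep only states in Sat with every successor in Z. Z1 = {q0, q2, q5, q8}; Z2 = {q2, q5, q8}; fixed.
Sat(AG ready) = {q2, q5, q8}

{q2, q5, q8}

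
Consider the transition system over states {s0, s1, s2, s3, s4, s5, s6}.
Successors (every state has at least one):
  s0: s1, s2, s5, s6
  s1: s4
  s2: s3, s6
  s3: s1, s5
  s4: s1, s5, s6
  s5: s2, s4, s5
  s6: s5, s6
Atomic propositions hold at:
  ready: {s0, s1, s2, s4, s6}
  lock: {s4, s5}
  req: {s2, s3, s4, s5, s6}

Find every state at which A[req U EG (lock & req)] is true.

{s4, s5}

Sat(lock & req) = {s4, s5}
EG (lock & req): greatest fixpoint, start Z0 = {s4, s5}, keep only states in Sat with some successor in Z. Already a fixed point.
Sat(EG (lock & req)) = {s4, s5}
A[req U EG (lock & req)]: least fixpoint, start Z0 = Sat(EG (lock & req)) = {s4, s5}, add states in Sat(req) with every successor in Z. Already a fixed point.
Sat(A[req U EG (lock & req)]) = {s4, s5}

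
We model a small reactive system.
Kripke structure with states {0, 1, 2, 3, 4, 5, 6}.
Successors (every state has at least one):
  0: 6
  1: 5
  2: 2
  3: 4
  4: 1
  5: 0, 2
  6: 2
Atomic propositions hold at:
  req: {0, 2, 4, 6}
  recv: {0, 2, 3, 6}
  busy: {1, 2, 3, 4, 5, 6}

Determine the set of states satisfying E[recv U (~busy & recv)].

Sat(~busy) = {0}
Sat(~busy & recv) = {0}
E[recv U (~busy & recv)]: least fixpoint, start Z0 = Sat((~busy & recv)) = {0}, add states in Sat(recv) with some successor in Z. Already a fixed point.
Sat(E[recv U (~busy & recv)]) = {0}

{0}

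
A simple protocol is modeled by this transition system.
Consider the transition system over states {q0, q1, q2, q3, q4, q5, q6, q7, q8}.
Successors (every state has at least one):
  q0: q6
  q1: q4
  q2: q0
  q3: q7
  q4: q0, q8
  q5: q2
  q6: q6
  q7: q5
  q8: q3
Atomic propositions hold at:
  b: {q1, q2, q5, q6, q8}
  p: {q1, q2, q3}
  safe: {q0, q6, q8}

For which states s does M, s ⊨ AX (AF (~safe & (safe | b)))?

Sat(~safe) = {q1, q2, q3, q4, q5, q7}
Sat(safe | b) = {q0, q1, q2, q5, q6, q8}
Sat(~safe & (safe | b)) = {q1, q2, q5}
AF (~safe & (safe | b)): least fixpoint, start Z0 = {q1, q2, q5}, add states with every successor in Z. Z1 = {q1, q2, q5, q7}; Z2 = {q1, q2, q3, q5, q7}; Z3 = {q1, q2, q3, q5, q7, q8}; fixed.
Sat(AF (~safe & (safe | b))) = {q1, q2, q3, q5, q7, q8}
Sat(AX (AF (~safe & (safe | b)))) = {s : every successor in {q1, q2, q3, q5, q7, q8}} = {q3, q5, q7, q8}

{q3, q5, q7, q8}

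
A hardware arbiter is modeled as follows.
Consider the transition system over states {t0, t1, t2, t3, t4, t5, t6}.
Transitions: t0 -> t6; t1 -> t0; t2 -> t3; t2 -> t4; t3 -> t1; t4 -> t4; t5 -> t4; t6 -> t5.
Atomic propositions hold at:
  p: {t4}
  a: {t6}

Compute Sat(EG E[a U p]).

E[a U p]: least fixpoint, start Z0 = Sat(p) = {t4}, add states in Sat(a) with some successor in Z. Already a fixed point.
Sat(E[a U p]) = {t4}
EG E[a U p]: greatest fixpoint, start Z0 = {t4}, keep only states in Sat with some successor in Z. Already a fixed point.
Sat(EG E[a U p]) = {t4}

{t4}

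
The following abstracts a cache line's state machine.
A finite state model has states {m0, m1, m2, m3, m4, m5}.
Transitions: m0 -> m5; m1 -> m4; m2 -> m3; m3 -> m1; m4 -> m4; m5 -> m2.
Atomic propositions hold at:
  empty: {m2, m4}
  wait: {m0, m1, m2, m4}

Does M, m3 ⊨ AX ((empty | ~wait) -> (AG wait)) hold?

Sat(~wait) = {m3, m5}
Sat(empty | ~wait) = {m2, m3, m4, m5}
AG wait: greatest fixpoint, start Z0 = {m0, m1, m2, m4}, keep only states in Sat with every successor in Z. Z1 = {m1, m4}; fixed.
Sat(AG wait) = {m1, m4}
Sat((empty | ~wait) -> (AG wait)) = {m0, m1, m4}
Sat(AX ((empty | ~wait) -> (AG wait))) = {s : every successor in {m0, m1, m4}} = {m1, m3, m4}
m3 ∈ Sat(AX ((empty | ~wait) -> (AG wait))) = {m1, m3, m4}, so the formula holds at m3.

Yes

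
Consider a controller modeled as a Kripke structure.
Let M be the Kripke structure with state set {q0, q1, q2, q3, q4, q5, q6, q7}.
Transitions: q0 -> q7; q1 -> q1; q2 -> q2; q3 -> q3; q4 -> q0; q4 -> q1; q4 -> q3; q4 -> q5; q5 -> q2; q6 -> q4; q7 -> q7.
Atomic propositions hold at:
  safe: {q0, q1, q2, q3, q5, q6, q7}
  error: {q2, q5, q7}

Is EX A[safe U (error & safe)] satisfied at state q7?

Sat(error & safe) = {q2, q5, q7}
A[safe U (error & safe)]: least fixpoint, start Z0 = Sat((error & safe)) = {q2, q5, q7}, add states in Sat(safe) with every successor in Z. Z1 = {q0, q2, q5, q7}; fixed.
Sat(A[safe U (error & safe)]) = {q0, q2, q5, q7}
Sat(EX A[safe U (error & safe)]) = {s : some successor in {q0, q2, q5, q7}} = {q0, q2, q4, q5, q7}
q7 ∈ Sat(EX A[safe U (error & safe)]) = {q0, q2, q4, q5, q7}, so the formula holds at q7.

Yes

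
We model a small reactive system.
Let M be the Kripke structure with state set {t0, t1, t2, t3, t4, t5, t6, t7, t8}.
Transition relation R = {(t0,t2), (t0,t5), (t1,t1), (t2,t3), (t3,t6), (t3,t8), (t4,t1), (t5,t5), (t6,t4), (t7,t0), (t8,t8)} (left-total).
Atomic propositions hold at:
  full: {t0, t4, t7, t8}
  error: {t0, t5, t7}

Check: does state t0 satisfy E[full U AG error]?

AG error: greatest fixpoint, start Z0 = {t0, t5, t7}, keep only states in Sat with every successor in Z. Z1 = {t5, t7}; Z2 = {t5}; fixed.
Sat(AG error) = {t5}
E[full U AG error]: least fixpoint, start Z0 = Sat(AG error) = {t5}, add states in Sat(full) with some successor in Z. Z1 = {t0, t5}; Z2 = {t0, t5, t7}; fixed.
Sat(E[full U AG error]) = {t0, t5, t7}
t0 ∈ Sat(E[full U AG error]) = {t0, t5, t7}, so the formula holds at t0.

Yes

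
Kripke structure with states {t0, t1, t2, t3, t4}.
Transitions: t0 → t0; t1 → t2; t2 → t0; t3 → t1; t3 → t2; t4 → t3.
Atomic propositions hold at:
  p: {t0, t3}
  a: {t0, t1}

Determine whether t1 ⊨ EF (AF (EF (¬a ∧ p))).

Sat(¬a) = {t2, t3, t4}
Sat(¬a ∧ p) = {t3}
EF (¬a ∧ p): least fixpoint, start Z0 = {t3}, add states with some successor in Z. Z1 = {t3, t4}; fixed.
Sat(EF (¬a ∧ p)) = {t3, t4}
AF (EF (¬a ∧ p)): least fixpoint, start Z0 = {t3, t4}, add states with every successor in Z. Already a fixed point.
Sat(AF (EF (¬a ∧ p))) = {t3, t4}
EF (AF (EF (¬a ∧ p))): least fixpoint, start Z0 = {t3, t4}, add states with some successor in Z. Already a fixed point.
Sat(EF (AF (EF (¬a ∧ p)))) = {t3, t4}
t1 ∉ Sat(EF (AF (EF (¬a ∧ p)))) = {t3, t4}, so the formula does not hold at t1.

No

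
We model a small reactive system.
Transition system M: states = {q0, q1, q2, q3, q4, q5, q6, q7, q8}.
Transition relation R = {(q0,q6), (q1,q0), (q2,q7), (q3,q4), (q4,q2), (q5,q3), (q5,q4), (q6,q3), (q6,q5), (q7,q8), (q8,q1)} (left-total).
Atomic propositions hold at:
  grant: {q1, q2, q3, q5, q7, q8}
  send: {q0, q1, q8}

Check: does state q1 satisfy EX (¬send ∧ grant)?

Sat(¬send) = {q2, q3, q4, q5, q6, q7}
Sat(¬send ∧ grant) = {q2, q3, q5, q7}
Sat(EX (¬send ∧ grant)) = {s : some successor in {q2, q3, q5, q7}} = {q2, q4, q5, q6}
q1 ∉ Sat(EX (¬send ∧ grant)) = {q2, q4, q5, q6}, so the formula does not hold at q1.

No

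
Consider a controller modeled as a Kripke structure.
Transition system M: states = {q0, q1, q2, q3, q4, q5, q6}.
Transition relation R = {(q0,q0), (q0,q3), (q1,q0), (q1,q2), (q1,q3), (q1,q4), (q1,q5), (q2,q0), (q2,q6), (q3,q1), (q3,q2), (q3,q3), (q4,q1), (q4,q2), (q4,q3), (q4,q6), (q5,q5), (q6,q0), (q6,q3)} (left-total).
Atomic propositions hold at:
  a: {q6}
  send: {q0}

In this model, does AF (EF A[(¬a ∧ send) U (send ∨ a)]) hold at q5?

No

Sat(¬a) = {q0, q1, q2, q3, q4, q5}
Sat(¬a ∧ send) = {q0}
Sat(send ∨ a) = {q0, q6}
A[(¬a ∧ send) U (send ∨ a)]: least fixpoint, start Z0 = Sat((send ∨ a)) = {q0, q6}, add states in Sat(¬a ∧ send) with every successor in Z. Already a fixed point.
Sat(A[(¬a ∧ send) U (send ∨ a)]) = {q0, q6}
EF A[(¬a ∧ send) U (send ∨ a)]: least fixpoint, start Z0 = {q0, q6}, add states with some successor in Z. Z1 = {q0, q1, q2, q4, q6}; Z2 = {q0, q1, q2, q3, q4, q6}; fixed.
Sat(EF A[(¬a ∧ send) U (send ∨ a)]) = {q0, q1, q2, q3, q4, q6}
AF (EF A[(¬a ∧ send) U (send ∨ a)]): least fixpoint, start Z0 = {q0, q1, q2, q3, q4, q6}, add states with every successor in Z. Already a fixed point.
Sat(AF (EF A[(¬a ∧ send) U (send ∨ a)])) = {q0, q1, q2, q3, q4, q6}
q5 ∉ Sat(AF (EF A[(¬a ∧ send) U (send ∨ a)])) = {q0, q1, q2, q3, q4, q6}, so the formula does not hold at q5.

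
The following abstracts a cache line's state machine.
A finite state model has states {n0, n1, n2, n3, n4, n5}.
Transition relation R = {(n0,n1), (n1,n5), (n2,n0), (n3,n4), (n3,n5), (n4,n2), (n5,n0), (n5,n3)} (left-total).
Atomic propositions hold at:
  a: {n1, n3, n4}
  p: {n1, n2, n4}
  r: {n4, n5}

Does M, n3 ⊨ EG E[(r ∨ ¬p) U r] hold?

Yes

Sat(¬p) = {n0, n3, n5}
Sat(r ∨ ¬p) = {n0, n3, n4, n5}
E[(r ∨ ¬p) U r]: least fixpoint, start Z0 = Sat(r) = {n4, n5}, add states in Sat(r ∨ ¬p) with some successor in Z. Z1 = {n3, n4, n5}; fixed.
Sat(E[(r ∨ ¬p) U r]) = {n3, n4, n5}
EG E[(r ∨ ¬p) U r]: greatest fixpoint, start Z0 = {n3, n4, n5}, keep only states in Sat with some successor in Z. Z1 = {n3, n5}; fixed.
Sat(EG E[(r ∨ ¬p) U r]) = {n3, n5}
n3 ∈ Sat(EG E[(r ∨ ¬p) U r]) = {n3, n5}, so the formula holds at n3.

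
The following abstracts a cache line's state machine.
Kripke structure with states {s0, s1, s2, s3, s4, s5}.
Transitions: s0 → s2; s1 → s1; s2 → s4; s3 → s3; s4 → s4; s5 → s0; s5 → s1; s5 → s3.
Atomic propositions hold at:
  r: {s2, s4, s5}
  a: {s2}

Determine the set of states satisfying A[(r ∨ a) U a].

Sat(r ∨ a) = {s2, s4, s5}
A[(r ∨ a) U a]: least fixpoint, start Z0 = Sat(a) = {s2}, add states in Sat(r ∨ a) with every successor in Z. Already a fixed point.
Sat(A[(r ∨ a) U a]) = {s2}

{s2}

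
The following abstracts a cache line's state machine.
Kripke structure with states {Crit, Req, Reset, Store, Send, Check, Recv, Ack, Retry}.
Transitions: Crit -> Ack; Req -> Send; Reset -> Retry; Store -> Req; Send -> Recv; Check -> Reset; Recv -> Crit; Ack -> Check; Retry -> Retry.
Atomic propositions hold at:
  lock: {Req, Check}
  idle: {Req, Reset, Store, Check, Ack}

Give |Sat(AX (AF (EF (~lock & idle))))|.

Sat(~lock) = {Crit, Reset, Store, Send, Recv, Ack, Retry}
Sat(~lock & idle) = {Reset, Store, Ack}
EF (~lock & idle): least fixpoint, start Z0 = {Reset, Store, Ack}, add states with some successor in Z. Z1 = {Crit, Reset, Store, Check, Ack}; Z2 = {Crit, Reset, Store, Check, Recv, Ack}; Z3 = {Crit, Reset, Store, Send, Check, Recv, Ack}; Z4 = {Crit, Req, Reset, Store, Send, Check, Recv, Ack}; fixed.
Sat(EF (~lock & idle)) = {Crit, Req, Reset, Store, Send, Check, Recv, Ack}
AF (EF (~lock & idle)): least fixpoint, start Z0 = {Crit, Req, Reset, Store, Send, Check, Recv, Ack}, add states with every successor in Z. Already a fixed point.
Sat(AF (EF (~lock & idle))) = {Crit, Req, Reset, Store, Send, Check, Recv, Ack}
Sat(AX (AF (EF (~lock & idle)))) = {s : every successor in {Crit, Req, Reset, Store, Send, Check, Recv, Ack}} = {Crit, Req, Store, Send, Check, Recv, Ack}
|Sat(AX (AF (EF (~lock & idle))))| = |{Crit, Req, Store, Send, Check, Recv, Ack}| = 7.

7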